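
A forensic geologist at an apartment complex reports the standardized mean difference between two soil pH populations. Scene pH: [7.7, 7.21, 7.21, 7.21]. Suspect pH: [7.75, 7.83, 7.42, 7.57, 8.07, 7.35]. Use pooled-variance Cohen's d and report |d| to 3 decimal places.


Pooled-variance Cohen's d for soil pH comparison:
Scene mean = 29.33 / 4 = 7.3325
Suspect mean = 45.99 / 6 = 7.665
Scene sample variance s_s^2 = 0.060025
Suspect sample variance s_c^2 = 0.07335
Pooled variance = ((n_s-1)*s_s^2 + (n_c-1)*s_c^2) / (n_s + n_c - 2) = 0.068353
Pooled SD = sqrt(0.068353) = 0.261444
Mean difference = -0.3325
|d| = |-0.3325| / 0.261444 = 1.272

1.272


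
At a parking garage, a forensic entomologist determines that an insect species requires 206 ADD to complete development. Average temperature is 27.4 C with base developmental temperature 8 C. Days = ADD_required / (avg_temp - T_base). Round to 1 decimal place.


Insect development time:
Effective temperature = avg_temp - T_base = 27.4 - 8 = 19.4 C
Days = ADD / effective_temp = 206 / 19.4 = 10.6 days

10.6


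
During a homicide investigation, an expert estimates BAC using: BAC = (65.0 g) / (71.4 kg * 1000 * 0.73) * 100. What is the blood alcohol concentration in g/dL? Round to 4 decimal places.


Applying the Widmark formula:
BAC = (dose_g / (body_wt * 1000 * r)) * 100
Denominator = 71.4 * 1000 * 0.73 = 52122
BAC = (65.0 / 52122) * 100
BAC = 0.1247 g/dL

0.1247


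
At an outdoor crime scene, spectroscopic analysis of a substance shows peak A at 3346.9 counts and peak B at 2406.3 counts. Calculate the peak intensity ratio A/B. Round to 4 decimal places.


Spectral peak ratio:
Peak A = 3346.9 counts
Peak B = 2406.3 counts
Ratio = 3346.9 / 2406.3 = 1.3909

1.3909


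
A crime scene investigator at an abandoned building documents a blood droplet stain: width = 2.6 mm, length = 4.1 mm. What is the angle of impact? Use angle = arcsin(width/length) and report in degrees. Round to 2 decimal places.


Blood spatter impact angle calculation:
width / length = 2.6 / 4.1 = 0.634146
angle = arcsin(0.634146)
angle = 39.36 degrees

39.36


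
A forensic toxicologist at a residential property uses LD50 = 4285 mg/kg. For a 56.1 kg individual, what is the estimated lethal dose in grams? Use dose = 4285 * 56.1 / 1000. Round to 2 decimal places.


Lethal dose calculation:
Lethal dose = LD50 * body_weight / 1000
= 4285 * 56.1 / 1000
= 240388.5 / 1000
= 240.39 g

240.39


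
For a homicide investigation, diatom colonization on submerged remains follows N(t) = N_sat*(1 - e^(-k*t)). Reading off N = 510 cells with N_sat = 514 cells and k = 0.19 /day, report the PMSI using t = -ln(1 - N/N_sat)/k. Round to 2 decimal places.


PMSI from diatom colonization curve:
N / N_sat = 510 / 514 = 0.992218
1 - N/N_sat = 0.007782
ln(1 - N/N_sat) = -4.855942
t = -ln(1 - N/N_sat) / k = -(-4.855942) / 0.19 = 25.56 days

25.56


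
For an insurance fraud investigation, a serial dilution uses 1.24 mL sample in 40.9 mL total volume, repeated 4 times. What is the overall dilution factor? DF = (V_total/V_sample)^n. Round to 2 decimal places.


Dilution factor calculation:
Single dilution = V_total / V_sample = 40.9 / 1.24 ≈ 32.983871
Number of dilutions = 4
Total DF = (40.9 / 1.24)^4 (full precision, rounded at the end) = 1183604.18

1183604.18


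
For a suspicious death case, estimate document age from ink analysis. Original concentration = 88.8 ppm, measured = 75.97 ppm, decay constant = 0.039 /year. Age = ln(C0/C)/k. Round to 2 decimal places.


Document age estimation:
C0/C = 88.8 / 75.97 = 1.168882
ln(C0/C) = 0.156048
t = 0.156048 / 0.039 = 4.00 years

4.00


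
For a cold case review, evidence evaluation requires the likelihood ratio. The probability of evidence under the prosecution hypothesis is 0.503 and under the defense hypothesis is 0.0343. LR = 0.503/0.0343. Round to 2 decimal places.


Likelihood ratio calculation:
LR = P(E|Hp) / P(E|Hd)
LR = 0.503 / 0.0343
LR = 14.66

14.66


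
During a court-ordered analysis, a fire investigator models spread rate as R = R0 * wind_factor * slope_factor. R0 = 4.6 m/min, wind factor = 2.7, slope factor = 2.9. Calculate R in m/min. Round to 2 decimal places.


Fire spread rate calculation:
R = R0 * wind_factor * slope_factor
= 4.6 * 2.7 * 2.9
= 12.42 * 2.9
= 36.02 m/min

36.02


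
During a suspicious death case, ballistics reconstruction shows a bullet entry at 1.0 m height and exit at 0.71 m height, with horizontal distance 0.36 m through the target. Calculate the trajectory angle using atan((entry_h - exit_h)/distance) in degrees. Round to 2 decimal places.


Bullet trajectory angle:
Height difference = 1.0 - 0.71 = 0.29 m
angle = atan(0.29 / 0.36)
angle = atan(0.805556)
angle = 38.85 degrees

38.85


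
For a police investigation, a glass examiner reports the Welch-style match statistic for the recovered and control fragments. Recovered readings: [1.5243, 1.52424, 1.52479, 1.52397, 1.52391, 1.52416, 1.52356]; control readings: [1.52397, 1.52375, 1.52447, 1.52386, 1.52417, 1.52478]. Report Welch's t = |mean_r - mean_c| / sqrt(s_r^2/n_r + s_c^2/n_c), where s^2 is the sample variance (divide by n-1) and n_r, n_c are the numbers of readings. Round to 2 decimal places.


Welch's t-criterion for glass RI comparison:
Recovered mean = sum / n_r = 10.66893 / 7 = 1.5241329
Control mean = sum / n_c = 9.145 / 6 = 1.5241667
Recovered sample variance s_r^2 = 1.46057e-07
Control sample variance s_c^2 = 1.54907e-07
Welch SE (unpooled) = sqrt(s_r^2/n_r + s_c^2/n_c) = sqrt(2.08653e-08 + 2.58178e-08) = sqrt(4.66831e-08) = 0.000216063
|mean_r - mean_c| = 3.38095e-05
t = 3.38095e-05 / 0.000216063 = 0.16

0.16


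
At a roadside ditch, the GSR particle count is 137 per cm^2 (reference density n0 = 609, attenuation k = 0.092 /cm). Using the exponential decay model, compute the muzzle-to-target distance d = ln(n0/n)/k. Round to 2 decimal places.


GSR distance calculation:
n0/n = 609 / 137 = 4.445255
ln(n0/n) = 1.491837
d = 1.491837 / 0.092 = 16.22 cm

16.22


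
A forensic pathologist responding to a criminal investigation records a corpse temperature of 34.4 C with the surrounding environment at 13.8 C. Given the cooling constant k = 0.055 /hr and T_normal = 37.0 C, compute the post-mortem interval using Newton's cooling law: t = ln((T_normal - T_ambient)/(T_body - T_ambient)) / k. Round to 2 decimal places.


Using Newton's law of cooling:
t = ln((T_normal - T_ambient) / (T_body - T_ambient)) / k
T_normal - T_ambient = 23.2
T_body - T_ambient = 20.6
Ratio = 1.126214
ln(ratio) = 0.118862
t = 0.118862 / 0.055 = 2.16 hours

2.16


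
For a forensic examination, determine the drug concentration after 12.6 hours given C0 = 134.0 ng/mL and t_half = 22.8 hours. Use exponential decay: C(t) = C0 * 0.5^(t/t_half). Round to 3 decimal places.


Drug concentration decay:
Number of half-lives = t / t_half = 12.6 / 22.8 = 0.552632
Decay factor = 0.5^0.552632 = 0.68177519
C(t) = 134.0 * 0.68177519 = 91.358 ng/mL

91.358


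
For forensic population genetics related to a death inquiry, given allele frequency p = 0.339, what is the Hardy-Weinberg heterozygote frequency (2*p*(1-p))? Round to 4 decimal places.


Hardy-Weinberg heterozygote frequency:
q = 1 - p = 1 - 0.339 = 0.661
2pq = 2 * 0.339 * 0.661 = 0.4482

0.4482


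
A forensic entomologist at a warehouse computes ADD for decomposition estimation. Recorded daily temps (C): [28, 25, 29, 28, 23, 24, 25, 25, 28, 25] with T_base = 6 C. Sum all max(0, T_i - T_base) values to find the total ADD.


Computing ADD day by day:
Day 1: max(0, 28 - 6) = 22
Day 2: max(0, 25 - 6) = 19
Day 3: max(0, 29 - 6) = 23
Day 4: max(0, 28 - 6) = 22
Day 5: max(0, 23 - 6) = 17
Day 6: max(0, 24 - 6) = 18
Day 7: max(0, 25 - 6) = 19
Day 8: max(0, 25 - 6) = 19
Day 9: max(0, 28 - 6) = 22
Day 10: max(0, 25 - 6) = 19
Total ADD = 200

200


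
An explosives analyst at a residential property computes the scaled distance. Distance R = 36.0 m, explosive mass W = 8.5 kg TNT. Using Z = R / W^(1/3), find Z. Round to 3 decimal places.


Scaled distance calculation:
W^(1/3) = 8.5^(1/3) = 2.040828
Z = R / W^(1/3) = 36.0 / 2.040828
Z = 17.640 m/kg^(1/3)

17.640


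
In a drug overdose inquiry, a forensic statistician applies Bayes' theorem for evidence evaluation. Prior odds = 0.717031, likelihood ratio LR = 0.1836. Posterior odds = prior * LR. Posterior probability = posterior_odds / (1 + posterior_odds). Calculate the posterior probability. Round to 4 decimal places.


Bayesian evidence evaluation:
Posterior odds = prior_odds * LR = 0.717031 * 0.1836 = 0.1316469
Posterior probability = posterior_odds / (1 + posterior_odds)
= 0.1316469 / (1 + 0.1316469)
= 0.1316469 / 1.1316469
= 0.1163

0.1163


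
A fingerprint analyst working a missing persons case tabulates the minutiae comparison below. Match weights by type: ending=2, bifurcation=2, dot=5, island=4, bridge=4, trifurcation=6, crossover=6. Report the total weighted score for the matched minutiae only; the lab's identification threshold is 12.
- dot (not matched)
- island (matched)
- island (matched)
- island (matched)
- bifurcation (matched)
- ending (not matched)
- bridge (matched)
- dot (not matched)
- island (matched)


Weighted minutiae match score:
  dot: not matched, +0
  island: matched, +4 (running total 4)
  island: matched, +4 (running total 8)
  island: matched, +4 (running total 12)
  bifurcation: matched, +2 (running total 14)
  ending: not matched, +0
  bridge: matched, +4 (running total 18)
  dot: not matched, +0
  island: matched, +4 (running total 22)
Total score = 22
Threshold = 12; verdict = identification

22


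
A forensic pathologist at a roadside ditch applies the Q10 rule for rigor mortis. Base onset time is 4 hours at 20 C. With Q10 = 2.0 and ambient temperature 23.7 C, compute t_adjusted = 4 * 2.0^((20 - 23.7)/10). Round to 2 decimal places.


Rigor mortis time adjustment:
Exponent = (T_ref - T_actual) / 10 = (20 - 23.7) / 10 = -0.37
Q10 factor = 2.0^-0.37 = 0.77378
t_adjusted = 4 * 0.77378 = 3.10 hours

3.10


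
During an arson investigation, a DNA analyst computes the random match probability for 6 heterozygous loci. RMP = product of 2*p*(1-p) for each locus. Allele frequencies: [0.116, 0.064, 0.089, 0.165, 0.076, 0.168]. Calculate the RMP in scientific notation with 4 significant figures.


Computing RMP for 6 loci:
Locus 1: 2 * 0.116 * 0.884 = 0.205088
Locus 2: 2 * 0.064 * 0.936 = 0.119808
Locus 3: 2 * 0.089 * 0.911 = 0.162158
Locus 4: 2 * 0.165 * 0.835 = 0.27555
Locus 5: 2 * 0.076 * 0.924 = 0.140448
Locus 6: 2 * 0.168 * 0.832 = 0.279552
RMP = 4.311e-05

4.311e-05


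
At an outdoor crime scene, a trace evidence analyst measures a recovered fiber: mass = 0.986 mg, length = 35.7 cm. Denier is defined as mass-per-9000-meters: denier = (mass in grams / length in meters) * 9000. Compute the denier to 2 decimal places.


Denier calculation:
Mass in grams = 0.986 mg / 1000 = 0.000986 g
Length in meters = 35.7 cm / 100 = 0.357 m
Linear density = mass / length = 0.000986 / 0.357 = 0.0027619 g/m
Denier = (g/m) * 9000 = 0.0027619 * 9000 = 24.86

24.86


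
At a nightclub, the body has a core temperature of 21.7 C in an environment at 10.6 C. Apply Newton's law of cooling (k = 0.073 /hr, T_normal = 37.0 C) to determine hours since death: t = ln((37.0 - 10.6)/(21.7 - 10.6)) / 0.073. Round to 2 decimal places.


Using Newton's law of cooling:
t = ln((T_normal - T_ambient) / (T_body - T_ambient)) / k
T_normal - T_ambient = 26.4
T_body - T_ambient = 11.1
Ratio = 2.378378
ln(ratio) = 0.866419
t = 0.866419 / 0.073 = 11.87 hours

11.87


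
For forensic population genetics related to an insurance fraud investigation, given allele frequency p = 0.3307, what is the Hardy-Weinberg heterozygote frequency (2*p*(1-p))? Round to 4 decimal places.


Hardy-Weinberg heterozygote frequency:
q = 1 - p = 1 - 0.3307 = 0.6693
2pq = 2 * 0.3307 * 0.6693 = 0.4427

0.4427


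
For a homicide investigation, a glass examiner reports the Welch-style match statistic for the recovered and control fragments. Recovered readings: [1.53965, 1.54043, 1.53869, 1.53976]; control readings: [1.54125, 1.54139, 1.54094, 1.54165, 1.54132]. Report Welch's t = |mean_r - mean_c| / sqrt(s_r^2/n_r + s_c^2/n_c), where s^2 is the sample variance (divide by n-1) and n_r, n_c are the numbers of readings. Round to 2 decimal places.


Welch's t-criterion for glass RI comparison:
Recovered mean = sum / n_r = 6.15853 / 4 = 1.5396325
Control mean = sum / n_c = 7.70655 / 5 = 1.54131
Recovered sample variance s_r^2 = 5.13625e-07
Control sample variance s_c^2 = 6.565e-08
Welch SE (unpooled) = sqrt(s_r^2/n_r + s_c^2/n_c) = sqrt(1.28406e-07 + 1.313e-08) = sqrt(1.41536e-07) = 0.000376213
|mean_r - mean_c| = 0.0016775
t = 0.0016775 / 0.000376213 = 4.46

4.46


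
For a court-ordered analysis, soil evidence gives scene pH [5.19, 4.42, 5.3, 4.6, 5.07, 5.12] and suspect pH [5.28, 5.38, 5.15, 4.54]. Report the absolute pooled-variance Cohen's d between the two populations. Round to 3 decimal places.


Pooled-variance Cohen's d for soil pH comparison:
Scene mean = 29.7 / 6 = 4.95
Suspect mean = 20.35 / 4 = 5.0875
Scene sample variance s_s^2 = 0.12536
Suspect sample variance s_c^2 = 0.142092
Pooled variance = ((n_s-1)*s_s^2 + (n_c-1)*s_c^2) / (n_s + n_c - 2) = 0.131634
Pooled SD = sqrt(0.131634) = 0.362814
Mean difference = -0.1375
|d| = |-0.1375| / 0.362814 = 0.379

0.379


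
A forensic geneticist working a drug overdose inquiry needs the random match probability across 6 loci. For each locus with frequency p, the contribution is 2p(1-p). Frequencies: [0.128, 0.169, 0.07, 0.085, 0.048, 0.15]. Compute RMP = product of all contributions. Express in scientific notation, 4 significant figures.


Computing RMP for 6 loci:
Locus 1: 2 * 0.128 * 0.872 = 0.223232
Locus 2: 2 * 0.169 * 0.831 = 0.280878
Locus 3: 2 * 0.07 * 0.93 = 0.1302
Locus 4: 2 * 0.085 * 0.915 = 0.15555
Locus 5: 2 * 0.048 * 0.952 = 0.091392
Locus 6: 2 * 0.15 * 0.85 = 0.255
RMP = 2.959e-05

2.959e-05


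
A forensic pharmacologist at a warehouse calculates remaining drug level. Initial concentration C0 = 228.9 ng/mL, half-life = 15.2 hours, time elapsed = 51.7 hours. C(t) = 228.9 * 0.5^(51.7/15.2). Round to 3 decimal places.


Drug concentration decay:
Number of half-lives = t / t_half = 51.7 / 15.2 = 3.401316
Decay factor = 0.5^3.401316 = 0.09464591
C(t) = 228.9 * 0.09464591 = 21.664 ng/mL

21.664


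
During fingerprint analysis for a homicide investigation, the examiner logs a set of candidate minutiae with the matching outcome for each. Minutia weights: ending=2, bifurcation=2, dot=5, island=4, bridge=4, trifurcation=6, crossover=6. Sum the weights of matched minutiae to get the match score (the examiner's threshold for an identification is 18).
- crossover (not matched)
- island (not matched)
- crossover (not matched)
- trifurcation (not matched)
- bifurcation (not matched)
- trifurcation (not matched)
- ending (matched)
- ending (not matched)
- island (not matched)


Weighted minutiae match score:
  crossover: not matched, +0
  island: not matched, +0
  crossover: not matched, +0
  trifurcation: not matched, +0
  bifurcation: not matched, +0
  trifurcation: not matched, +0
  ending: matched, +2 (running total 2)
  ending: not matched, +0
  island: not matched, +0
Total score = 2
Threshold = 18; verdict = inconclusive

2


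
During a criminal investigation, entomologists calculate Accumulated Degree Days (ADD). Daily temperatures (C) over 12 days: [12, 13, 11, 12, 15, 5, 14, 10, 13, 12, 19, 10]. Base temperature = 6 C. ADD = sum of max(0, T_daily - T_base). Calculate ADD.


Computing ADD day by day:
Day 1: max(0, 12 - 6) = 6
Day 2: max(0, 13 - 6) = 7
Day 3: max(0, 11 - 6) = 5
Day 4: max(0, 12 - 6) = 6
Day 5: max(0, 15 - 6) = 9
Day 6: max(0, 5 - 6) = 0
Day 7: max(0, 14 - 6) = 8
Day 8: max(0, 10 - 6) = 4
Day 9: max(0, 13 - 6) = 7
Day 10: max(0, 12 - 6) = 6
Day 11: max(0, 19 - 6) = 13
Day 12: max(0, 10 - 6) = 4
Total ADD = 75

75


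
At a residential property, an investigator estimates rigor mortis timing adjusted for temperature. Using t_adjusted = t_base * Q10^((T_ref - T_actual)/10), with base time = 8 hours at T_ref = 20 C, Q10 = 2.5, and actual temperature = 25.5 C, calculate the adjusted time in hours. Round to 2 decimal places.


Rigor mortis time adjustment:
Exponent = (T_ref - T_actual) / 10 = (20 - 25.5) / 10 = -0.55
Q10 factor = 2.5^-0.55 = 0.60413
t_adjusted = 8 * 0.60413 = 4.83 hours

4.83


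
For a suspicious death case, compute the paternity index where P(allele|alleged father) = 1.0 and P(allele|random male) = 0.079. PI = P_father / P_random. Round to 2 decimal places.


Paternity Index calculation:
PI = P(allele|father) / P(allele|random)
PI = 1.0 / 0.079
PI = 12.66

12.66


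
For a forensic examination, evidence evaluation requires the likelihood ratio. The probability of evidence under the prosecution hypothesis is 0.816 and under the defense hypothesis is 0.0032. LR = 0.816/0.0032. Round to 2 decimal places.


Likelihood ratio calculation:
LR = P(E|Hp) / P(E|Hd)
LR = 0.816 / 0.0032
LR = 255.00

255.00


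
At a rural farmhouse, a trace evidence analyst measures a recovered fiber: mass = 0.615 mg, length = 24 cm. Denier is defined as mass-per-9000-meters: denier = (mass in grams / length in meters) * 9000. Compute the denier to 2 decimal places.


Denier calculation:
Mass in grams = 0.615 mg / 1000 = 0.000615 g
Length in meters = 24 cm / 100 = 0.24 m
Linear density = mass / length = 0.000615 / 0.24 = 0.0025625 g/m
Denier = (g/m) * 9000 = 0.0025625 * 9000 = 23.06

23.06


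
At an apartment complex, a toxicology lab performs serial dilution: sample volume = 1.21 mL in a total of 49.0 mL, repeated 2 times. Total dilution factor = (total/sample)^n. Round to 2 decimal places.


Dilution factor calculation:
Single dilution = V_total / V_sample = 49.0 / 1.21 ≈ 40.495868
Number of dilutions = 2
Total DF = (49.0 / 1.21)^2 (full precision, rounded at the end) = 1639.92

1639.92


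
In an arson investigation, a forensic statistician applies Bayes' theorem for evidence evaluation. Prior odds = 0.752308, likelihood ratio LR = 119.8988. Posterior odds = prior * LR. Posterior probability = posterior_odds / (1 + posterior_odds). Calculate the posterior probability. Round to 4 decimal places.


Bayesian evidence evaluation:
Posterior odds = prior_odds * LR = 0.752308 * 119.8988 = 90.20083
Posterior probability = posterior_odds / (1 + posterior_odds)
= 90.20083 / (1 + 90.20083)
= 90.20083 / 91.20083
= 0.9890

0.9890


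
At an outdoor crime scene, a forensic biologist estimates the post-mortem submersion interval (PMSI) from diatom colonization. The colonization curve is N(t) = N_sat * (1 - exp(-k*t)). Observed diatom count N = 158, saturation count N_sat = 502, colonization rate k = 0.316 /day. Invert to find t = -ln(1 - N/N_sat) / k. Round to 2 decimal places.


PMSI from diatom colonization curve:
N / N_sat = 158 / 502 = 0.314741
1 - N/N_sat = 0.685259
ln(1 - N/N_sat) = -0.377958
t = -ln(1 - N/N_sat) / k = -(-0.377958) / 0.316 = 1.20 days

1.20


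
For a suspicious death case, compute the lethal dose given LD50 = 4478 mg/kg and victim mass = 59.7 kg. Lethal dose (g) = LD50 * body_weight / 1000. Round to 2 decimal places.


Lethal dose calculation:
Lethal dose = LD50 * body_weight / 1000
= 4478 * 59.7 / 1000
= 267336.6 / 1000
= 267.34 g

267.34


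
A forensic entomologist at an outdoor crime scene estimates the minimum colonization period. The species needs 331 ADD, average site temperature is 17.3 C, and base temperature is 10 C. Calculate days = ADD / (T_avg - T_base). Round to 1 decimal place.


Insect development time:
Effective temperature = avg_temp - T_base = 17.3 - 10 = 7.3 C
Days = ADD / effective_temp = 331 / 7.3 = 45.3 days

45.3


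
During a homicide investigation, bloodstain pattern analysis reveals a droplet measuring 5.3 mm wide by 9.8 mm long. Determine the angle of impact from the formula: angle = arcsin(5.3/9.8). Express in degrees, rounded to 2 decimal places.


Blood spatter impact angle calculation:
width / length = 5.3 / 9.8 = 0.540816
angle = arcsin(0.540816)
angle = 32.74 degrees

32.74


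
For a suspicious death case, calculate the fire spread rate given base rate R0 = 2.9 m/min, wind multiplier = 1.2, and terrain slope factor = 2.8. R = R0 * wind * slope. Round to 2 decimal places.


Fire spread rate calculation:
R = R0 * wind_factor * slope_factor
= 2.9 * 1.2 * 2.8
= 3.48 * 2.8
= 9.74 m/min

9.74


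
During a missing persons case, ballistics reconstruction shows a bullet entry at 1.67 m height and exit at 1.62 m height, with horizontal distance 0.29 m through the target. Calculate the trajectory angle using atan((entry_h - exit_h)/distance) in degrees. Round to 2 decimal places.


Bullet trajectory angle:
Height difference = 1.67 - 1.62 = 0.05 m
angle = atan(0.05 / 0.29)
angle = atan(0.172414)
angle = 9.78 degrees

9.78


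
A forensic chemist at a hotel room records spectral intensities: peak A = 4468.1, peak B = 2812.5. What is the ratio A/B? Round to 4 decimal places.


Spectral peak ratio:
Peak A = 4468.1 counts
Peak B = 2812.5 counts
Ratio = 4468.1 / 2812.5 = 1.5887

1.5887


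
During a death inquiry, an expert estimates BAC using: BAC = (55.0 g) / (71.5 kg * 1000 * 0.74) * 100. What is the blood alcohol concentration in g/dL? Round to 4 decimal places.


Applying the Widmark formula:
BAC = (dose_g / (body_wt * 1000 * r)) * 100
Denominator = 71.5 * 1000 * 0.74 = 52910
BAC = (55.0 / 52910) * 100
BAC = 0.1040 g/dL

0.1040


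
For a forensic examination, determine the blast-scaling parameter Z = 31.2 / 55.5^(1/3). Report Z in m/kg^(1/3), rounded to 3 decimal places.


Scaled distance calculation:
W^(1/3) = 55.5^(1/3) = 3.814442
Z = R / W^(1/3) = 31.2 / 3.814442
Z = 8.179 m/kg^(1/3)

8.179


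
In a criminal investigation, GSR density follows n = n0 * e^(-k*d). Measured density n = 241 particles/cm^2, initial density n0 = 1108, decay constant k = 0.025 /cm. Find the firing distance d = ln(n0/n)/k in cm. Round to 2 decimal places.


GSR distance calculation:
n0/n = 1108 / 241 = 4.59751
ln(n0/n) = 1.525515
d = 1.525515 / 0.025 = 61.02 cm

61.02


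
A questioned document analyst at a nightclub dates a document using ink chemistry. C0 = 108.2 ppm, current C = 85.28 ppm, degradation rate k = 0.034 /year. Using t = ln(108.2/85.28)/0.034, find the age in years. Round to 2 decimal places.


Document age estimation:
C0/C = 108.2 / 85.28 = 1.268762
ln(C0/C) = 0.238042
t = 0.238042 / 0.034 = 7.00 years

7.00


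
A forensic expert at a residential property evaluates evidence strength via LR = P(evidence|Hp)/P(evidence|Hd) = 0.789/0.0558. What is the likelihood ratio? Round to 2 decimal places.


Likelihood ratio calculation:
LR = P(E|Hp) / P(E|Hd)
LR = 0.789 / 0.0558
LR = 14.14

14.14


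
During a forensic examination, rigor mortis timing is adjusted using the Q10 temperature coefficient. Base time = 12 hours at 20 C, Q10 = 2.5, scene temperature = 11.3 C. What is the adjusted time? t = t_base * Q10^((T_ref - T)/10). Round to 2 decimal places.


Rigor mortis time adjustment:
Exponent = (T_ref - T_actual) / 10 = (20 - 11.3) / 10 = 0.87
Q10 factor = 2.5^0.87 = 2.21926
t_adjusted = 12 * 2.21926 = 26.63 hours

26.63


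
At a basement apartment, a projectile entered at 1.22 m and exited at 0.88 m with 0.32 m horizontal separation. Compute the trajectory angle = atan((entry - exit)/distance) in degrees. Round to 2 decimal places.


Bullet trajectory angle:
Height difference = 1.22 - 0.88 = 0.34 m
angle = atan(0.34 / 0.32)
angle = atan(1.0625)
angle = 46.74 degrees

46.74


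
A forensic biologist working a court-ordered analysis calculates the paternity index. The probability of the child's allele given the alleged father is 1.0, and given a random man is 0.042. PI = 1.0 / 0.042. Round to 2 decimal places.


Paternity Index calculation:
PI = P(allele|father) / P(allele|random)
PI = 1.0 / 0.042
PI = 23.81

23.81


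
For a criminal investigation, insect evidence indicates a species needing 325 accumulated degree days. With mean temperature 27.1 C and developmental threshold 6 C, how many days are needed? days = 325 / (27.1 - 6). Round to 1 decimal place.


Insect development time:
Effective temperature = avg_temp - T_base = 27.1 - 6 = 21.1 C
Days = ADD / effective_temp = 325 / 21.1 = 15.4 days

15.4


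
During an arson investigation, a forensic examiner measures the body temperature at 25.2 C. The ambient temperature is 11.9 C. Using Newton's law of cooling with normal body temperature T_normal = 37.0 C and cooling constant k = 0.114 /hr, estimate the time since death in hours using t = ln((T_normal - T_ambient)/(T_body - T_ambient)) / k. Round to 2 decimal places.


Using Newton's law of cooling:
t = ln((T_normal - T_ambient) / (T_body - T_ambient)) / k
T_normal - T_ambient = 25.1
T_body - T_ambient = 13.3
Ratio = 1.887218
ln(ratio) = 0.635104
t = 0.635104 / 0.114 = 5.57 hours

5.57


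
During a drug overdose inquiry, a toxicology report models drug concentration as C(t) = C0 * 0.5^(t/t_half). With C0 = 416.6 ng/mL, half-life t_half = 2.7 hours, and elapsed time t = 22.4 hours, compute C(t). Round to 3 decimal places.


Drug concentration decay:
Number of half-lives = t / t_half = 22.4 / 2.7 = 8.296296
Decay factor = 0.5^8.296296 = 0.00318102
C(t) = 416.6 * 0.00318102 = 1.325 ng/mL

1.325


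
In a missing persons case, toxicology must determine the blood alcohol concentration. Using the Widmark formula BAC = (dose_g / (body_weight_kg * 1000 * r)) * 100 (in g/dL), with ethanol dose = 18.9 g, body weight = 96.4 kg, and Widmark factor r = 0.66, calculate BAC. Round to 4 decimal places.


Applying the Widmark formula:
BAC = (dose_g / (body_wt * 1000 * r)) * 100
Denominator = 96.4 * 1000 * 0.66 = 63624
BAC = (18.9 / 63624) * 100
BAC = 0.0297 g/dL

0.0297


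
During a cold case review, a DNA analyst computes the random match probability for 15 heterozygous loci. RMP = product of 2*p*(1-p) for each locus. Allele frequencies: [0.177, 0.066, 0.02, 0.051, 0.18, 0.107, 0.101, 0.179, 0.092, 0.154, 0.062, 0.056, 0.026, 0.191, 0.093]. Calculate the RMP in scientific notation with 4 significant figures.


Computing RMP for 15 loci:
Locus 1: 2 * 0.177 * 0.823 = 0.291342
Locus 2: 2 * 0.066 * 0.934 = 0.123288
Locus 3: 2 * 0.02 * 0.98 = 0.0392
Locus 4: 2 * 0.051 * 0.949 = 0.096798
Locus 5: 2 * 0.18 * 0.82 = 0.2952
Locus 6: 2 * 0.107 * 0.893 = 0.191102
Locus 7: 2 * 0.101 * 0.899 = 0.181598
Locus 8: 2 * 0.179 * 0.821 = 0.293918
Locus 9: 2 * 0.092 * 0.908 = 0.167072
Locus 10: 2 * 0.154 * 0.846 = 0.260568
Locus 11: 2 * 0.062 * 0.938 = 0.116312
Locus 12: 2 * 0.056 * 0.944 = 0.105728
Locus 13: 2 * 0.026 * 0.974 = 0.050648
Locus 14: 2 * 0.191 * 0.809 = 0.309038
Locus 15: 2 * 0.093 * 0.907 = 0.168702
RMP = 5.801e-13

5.801e-13


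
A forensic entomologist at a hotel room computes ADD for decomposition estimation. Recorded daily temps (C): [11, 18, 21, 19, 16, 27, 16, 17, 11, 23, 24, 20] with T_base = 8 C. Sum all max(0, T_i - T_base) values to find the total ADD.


Computing ADD day by day:
Day 1: max(0, 11 - 8) = 3
Day 2: max(0, 18 - 8) = 10
Day 3: max(0, 21 - 8) = 13
Day 4: max(0, 19 - 8) = 11
Day 5: max(0, 16 - 8) = 8
Day 6: max(0, 27 - 8) = 19
Day 7: max(0, 16 - 8) = 8
Day 8: max(0, 17 - 8) = 9
Day 9: max(0, 11 - 8) = 3
Day 10: max(0, 23 - 8) = 15
Day 11: max(0, 24 - 8) = 16
Day 12: max(0, 20 - 8) = 12
Total ADD = 127

127


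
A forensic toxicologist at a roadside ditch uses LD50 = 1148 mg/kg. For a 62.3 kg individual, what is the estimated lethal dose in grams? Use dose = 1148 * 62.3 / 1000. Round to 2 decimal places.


Lethal dose calculation:
Lethal dose = LD50 * body_weight / 1000
= 1148 * 62.3 / 1000
= 71520.4 / 1000
= 71.52 g

71.52


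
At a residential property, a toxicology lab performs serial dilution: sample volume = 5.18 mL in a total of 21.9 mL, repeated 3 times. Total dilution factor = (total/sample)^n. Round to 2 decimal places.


Dilution factor calculation:
Single dilution = V_total / V_sample = 21.9 / 5.18 ≈ 4.227799
Number of dilutions = 3
Total DF = (21.9 / 5.18)^3 (full precision, rounded at the end) = 75.57

75.57


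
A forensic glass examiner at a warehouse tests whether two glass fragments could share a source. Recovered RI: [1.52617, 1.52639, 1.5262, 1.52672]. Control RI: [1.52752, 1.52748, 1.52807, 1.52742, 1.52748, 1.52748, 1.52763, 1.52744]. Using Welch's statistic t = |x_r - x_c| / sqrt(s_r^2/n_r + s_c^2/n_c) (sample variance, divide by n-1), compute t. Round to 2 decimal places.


Welch's t-criterion for glass RI comparison:
Recovered mean = sum / n_r = 6.10548 / 4 = 1.52637
Control mean = sum / n_c = 12.22052 / 8 = 1.527565
Recovered sample variance s_r^2 = 6.39333e-08
Control sample variance s_c^2 = 4.56571e-08
Welch SE (unpooled) = sqrt(s_r^2/n_r + s_c^2/n_c) = sqrt(1.59833e-08 + 5.70714e-09) = sqrt(2.16904e-08) = 0.000147277
|mean_r - mean_c| = 0.001195
t = 0.001195 / 0.000147277 = 8.11

8.11


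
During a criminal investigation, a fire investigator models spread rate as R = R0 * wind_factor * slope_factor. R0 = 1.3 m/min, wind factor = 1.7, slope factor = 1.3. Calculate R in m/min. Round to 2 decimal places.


Fire spread rate calculation:
R = R0 * wind_factor * slope_factor
= 1.3 * 1.7 * 1.3
= 2.21 * 1.3
= 2.87 m/min

2.87


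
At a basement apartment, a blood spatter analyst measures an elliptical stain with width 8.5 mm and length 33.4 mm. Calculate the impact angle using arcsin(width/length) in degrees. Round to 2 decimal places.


Blood spatter impact angle calculation:
width / length = 8.5 / 33.4 = 0.254491
angle = arcsin(0.254491)
angle = 14.74 degrees

14.74


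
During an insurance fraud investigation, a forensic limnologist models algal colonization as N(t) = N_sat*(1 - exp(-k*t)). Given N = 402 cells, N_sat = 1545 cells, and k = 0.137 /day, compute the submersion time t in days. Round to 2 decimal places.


PMSI from diatom colonization curve:
N / N_sat = 402 / 1545 = 0.260194
1 - N/N_sat = 0.739806
ln(1 - N/N_sat) = -0.301367
t = -ln(1 - N/N_sat) / k = -(-0.301367) / 0.137 = 2.20 days

2.20


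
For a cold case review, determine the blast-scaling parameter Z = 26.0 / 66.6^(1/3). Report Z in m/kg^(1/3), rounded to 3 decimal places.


Scaled distance calculation:
W^(1/3) = 66.6^(1/3) = 4.053449
Z = R / W^(1/3) = 26.0 / 4.053449
Z = 6.414 m/kg^(1/3)

6.414


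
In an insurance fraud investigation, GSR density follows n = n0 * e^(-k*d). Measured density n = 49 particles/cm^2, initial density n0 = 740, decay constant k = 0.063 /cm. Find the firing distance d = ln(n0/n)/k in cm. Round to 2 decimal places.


GSR distance calculation:
n0/n = 740 / 49 = 15.102041
ln(n0/n) = 2.71483
d = 2.71483 / 0.063 = 43.09 cm

43.09


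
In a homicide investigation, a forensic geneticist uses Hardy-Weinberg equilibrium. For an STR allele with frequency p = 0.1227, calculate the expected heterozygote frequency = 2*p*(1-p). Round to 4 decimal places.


Hardy-Weinberg heterozygote frequency:
q = 1 - p = 1 - 0.1227 = 0.8773
2pq = 2 * 0.1227 * 0.8773 = 0.2153

0.2153


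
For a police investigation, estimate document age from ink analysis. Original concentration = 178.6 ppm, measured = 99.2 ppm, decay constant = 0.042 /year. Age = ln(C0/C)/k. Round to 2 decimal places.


Document age estimation:
C0/C = 178.6 / 99.2 = 1.800403
ln(C0/C) = 0.588011
t = 0.588011 / 0.042 = 14.00 years

14.00


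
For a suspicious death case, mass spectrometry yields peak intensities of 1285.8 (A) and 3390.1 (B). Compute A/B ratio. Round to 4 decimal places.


Spectral peak ratio:
Peak A = 1285.8 counts
Peak B = 3390.1 counts
Ratio = 1285.8 / 3390.1 = 0.3793

0.3793


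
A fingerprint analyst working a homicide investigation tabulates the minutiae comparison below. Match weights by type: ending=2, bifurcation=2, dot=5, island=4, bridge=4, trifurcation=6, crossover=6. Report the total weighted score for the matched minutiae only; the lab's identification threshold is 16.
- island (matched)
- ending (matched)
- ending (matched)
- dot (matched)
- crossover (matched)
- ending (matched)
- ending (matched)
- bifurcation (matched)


Weighted minutiae match score:
  island: matched, +4 (running total 4)
  ending: matched, +2 (running total 6)
  ending: matched, +2 (running total 8)
  dot: matched, +5 (running total 13)
  crossover: matched, +6 (running total 19)
  ending: matched, +2 (running total 21)
  ending: matched, +2 (running total 23)
  bifurcation: matched, +2 (running total 25)
Total score = 25
Threshold = 16; verdict = identification

25


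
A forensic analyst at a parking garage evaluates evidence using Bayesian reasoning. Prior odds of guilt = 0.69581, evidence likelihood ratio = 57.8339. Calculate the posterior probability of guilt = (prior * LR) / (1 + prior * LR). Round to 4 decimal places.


Bayesian evidence evaluation:
Posterior odds = prior_odds * LR = 0.69581 * 57.8339 = 40.24141
Posterior probability = posterior_odds / (1 + posterior_odds)
= 40.24141 / (1 + 40.24141)
= 40.24141 / 41.24141
= 0.9758

0.9758


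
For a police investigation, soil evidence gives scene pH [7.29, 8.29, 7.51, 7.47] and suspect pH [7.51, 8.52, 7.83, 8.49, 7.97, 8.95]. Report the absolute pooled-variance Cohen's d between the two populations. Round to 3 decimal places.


Pooled-variance Cohen's d for soil pH comparison:
Scene mean = 30.56 / 4 = 7.64
Suspect mean = 49.27 / 6 = 8.211667
Scene sample variance s_s^2 = 0.196933
Suspect sample variance s_c^2 = 0.282817
Pooled variance = ((n_s-1)*s_s^2 + (n_c-1)*s_c^2) / (n_s + n_c - 2) = 0.25061
Pooled SD = sqrt(0.25061) = 0.50061
Mean difference = -0.571667
|d| = |-0.571667| / 0.50061 = 1.142

1.142


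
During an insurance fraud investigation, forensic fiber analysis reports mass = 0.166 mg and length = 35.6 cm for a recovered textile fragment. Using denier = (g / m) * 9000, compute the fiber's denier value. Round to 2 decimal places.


Denier calculation:
Mass in grams = 0.166 mg / 1000 = 0.000166 g
Length in meters = 35.6 cm / 100 = 0.356 m
Linear density = mass / length = 0.000166 / 0.356 = 0.00046629 g/m
Denier = (g/m) * 9000 = 0.00046629 * 9000 = 4.20

4.20


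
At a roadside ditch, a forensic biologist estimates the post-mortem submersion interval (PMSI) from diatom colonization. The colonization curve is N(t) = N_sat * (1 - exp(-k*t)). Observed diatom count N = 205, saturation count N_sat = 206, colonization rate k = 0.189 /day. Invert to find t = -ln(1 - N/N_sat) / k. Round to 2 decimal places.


PMSI from diatom colonization curve:
N / N_sat = 205 / 206 = 0.995146
1 - N/N_sat = 0.004854
ln(1 - N/N_sat) = -5.327952
t = -ln(1 - N/N_sat) / k = -(-5.327952) / 0.189 = 28.19 days

28.19


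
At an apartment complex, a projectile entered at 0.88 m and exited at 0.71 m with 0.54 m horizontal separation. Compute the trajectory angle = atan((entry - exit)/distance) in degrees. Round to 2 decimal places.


Bullet trajectory angle:
Height difference = 0.88 - 0.71 = 0.17 m
angle = atan(0.17 / 0.54)
angle = atan(0.314815)
angle = 17.47 degrees

17.47


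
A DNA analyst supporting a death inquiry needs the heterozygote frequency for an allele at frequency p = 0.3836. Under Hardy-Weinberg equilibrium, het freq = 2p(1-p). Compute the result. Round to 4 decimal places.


Hardy-Weinberg heterozygote frequency:
q = 1 - p = 1 - 0.3836 = 0.6164
2pq = 2 * 0.3836 * 0.6164 = 0.4729

0.4729


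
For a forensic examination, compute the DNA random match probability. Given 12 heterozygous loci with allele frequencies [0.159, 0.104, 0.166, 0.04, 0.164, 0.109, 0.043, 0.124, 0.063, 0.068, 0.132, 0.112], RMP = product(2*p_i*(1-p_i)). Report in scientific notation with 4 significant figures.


Computing RMP for 12 loci:
Locus 1: 2 * 0.159 * 0.841 = 0.267438
Locus 2: 2 * 0.104 * 0.896 = 0.186368
Locus 3: 2 * 0.166 * 0.834 = 0.276888
Locus 4: 2 * 0.04 * 0.96 = 0.0768
Locus 5: 2 * 0.164 * 0.836 = 0.274208
Locus 6: 2 * 0.109 * 0.891 = 0.194238
Locus 7: 2 * 0.043 * 0.957 = 0.082302
Locus 8: 2 * 0.124 * 0.876 = 0.217248
Locus 9: 2 * 0.063 * 0.937 = 0.118062
Locus 10: 2 * 0.068 * 0.932 = 0.126752
Locus 11: 2 * 0.132 * 0.868 = 0.229152
Locus 12: 2 * 0.112 * 0.888 = 0.198912
RMP = 6.885e-10

6.885e-10


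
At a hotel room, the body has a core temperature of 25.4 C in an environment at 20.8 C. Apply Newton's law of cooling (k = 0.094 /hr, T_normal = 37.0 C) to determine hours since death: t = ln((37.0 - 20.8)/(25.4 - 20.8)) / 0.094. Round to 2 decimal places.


Using Newton's law of cooling:
t = ln((T_normal - T_ambient) / (T_body - T_ambient)) / k
T_normal - T_ambient = 16.2
T_body - T_ambient = 4.6
Ratio = 3.521739
ln(ratio) = 1.258955
t = 1.258955 / 0.094 = 13.39 hours

13.39


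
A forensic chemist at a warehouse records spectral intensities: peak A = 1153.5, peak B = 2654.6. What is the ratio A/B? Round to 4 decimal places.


Spectral peak ratio:
Peak A = 1153.5 counts
Peak B = 2654.6 counts
Ratio = 1153.5 / 2654.6 = 0.4345

0.4345


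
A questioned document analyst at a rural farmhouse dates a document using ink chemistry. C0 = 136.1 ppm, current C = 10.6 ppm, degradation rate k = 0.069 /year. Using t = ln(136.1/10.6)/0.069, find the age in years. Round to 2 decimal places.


Document age estimation:
C0/C = 136.1 / 10.6 = 12.839623
ln(C0/C) = 2.552536
t = 2.552536 / 0.069 = 36.99 years

36.99


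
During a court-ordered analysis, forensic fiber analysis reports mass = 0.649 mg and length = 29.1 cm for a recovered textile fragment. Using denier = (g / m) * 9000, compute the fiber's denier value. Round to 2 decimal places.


Denier calculation:
Mass in grams = 0.649 mg / 1000 = 0.000649 g
Length in meters = 29.1 cm / 100 = 0.291 m
Linear density = mass / length = 0.000649 / 0.291 = 0.00223024 g/m
Denier = (g/m) * 9000 = 0.00223024 * 9000 = 20.07

20.07


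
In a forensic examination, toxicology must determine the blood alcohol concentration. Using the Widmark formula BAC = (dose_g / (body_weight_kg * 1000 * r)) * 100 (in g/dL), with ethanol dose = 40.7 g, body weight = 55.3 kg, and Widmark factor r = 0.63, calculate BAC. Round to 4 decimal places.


Applying the Widmark formula:
BAC = (dose_g / (body_wt * 1000 * r)) * 100
Denominator = 55.3 * 1000 * 0.63 = 34839
BAC = (40.7 / 34839) * 100
BAC = 0.1168 g/dL

0.1168


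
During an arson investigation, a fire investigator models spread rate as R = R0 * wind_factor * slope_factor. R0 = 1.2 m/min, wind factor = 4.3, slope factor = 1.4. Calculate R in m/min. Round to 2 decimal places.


Fire spread rate calculation:
R = R0 * wind_factor * slope_factor
= 1.2 * 4.3 * 1.4
= 5.16 * 1.4
= 7.22 m/min

7.22


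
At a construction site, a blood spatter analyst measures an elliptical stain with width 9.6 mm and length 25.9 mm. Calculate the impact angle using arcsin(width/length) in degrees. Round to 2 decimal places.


Blood spatter impact angle calculation:
width / length = 9.6 / 25.9 = 0.370656
angle = arcsin(0.370656)
angle = 21.76 degrees

21.76


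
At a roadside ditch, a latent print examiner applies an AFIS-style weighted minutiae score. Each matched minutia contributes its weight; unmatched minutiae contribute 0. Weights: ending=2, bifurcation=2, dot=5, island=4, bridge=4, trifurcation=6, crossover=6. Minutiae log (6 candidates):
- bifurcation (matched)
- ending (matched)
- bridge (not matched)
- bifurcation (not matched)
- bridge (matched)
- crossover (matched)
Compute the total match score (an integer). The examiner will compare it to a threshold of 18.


Weighted minutiae match score:
  bifurcation: matched, +2 (running total 2)
  ending: matched, +2 (running total 4)
  bridge: not matched, +0
  bifurcation: not matched, +0
  bridge: matched, +4 (running total 8)
  crossover: matched, +6 (running total 14)
Total score = 14
Threshold = 18; verdict = inconclusive

14


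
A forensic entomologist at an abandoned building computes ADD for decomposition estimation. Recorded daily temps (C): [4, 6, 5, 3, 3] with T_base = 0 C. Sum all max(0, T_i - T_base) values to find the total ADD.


Computing ADD day by day:
Day 1: max(0, 4 - 0) = 4
Day 2: max(0, 6 - 0) = 6
Day 3: max(0, 5 - 0) = 5
Day 4: max(0, 3 - 0) = 3
Day 5: max(0, 3 - 0) = 3
Total ADD = 21

21
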